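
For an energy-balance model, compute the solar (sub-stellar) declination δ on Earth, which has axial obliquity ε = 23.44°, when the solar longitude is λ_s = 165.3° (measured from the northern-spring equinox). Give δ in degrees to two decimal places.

sin δ = sin ε · sin λ_s = sin 23.44° × sin 165.3° = 0.100942.
δ = arcsin(0.100942) = +5.79°.

δ = +5.79°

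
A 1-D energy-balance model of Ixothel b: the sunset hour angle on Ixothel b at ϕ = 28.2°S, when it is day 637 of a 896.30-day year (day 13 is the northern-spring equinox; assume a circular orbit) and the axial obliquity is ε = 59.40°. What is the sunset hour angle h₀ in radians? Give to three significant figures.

h₀ = 2.41 rad

Solar longitude: L_s = 360° × (637 − 13)/896.30 = 250.630°.
sin δ = sin 59.40° × sin 250.630° = -0.81202, so δ = -54.294°.
cos h₀ = −tan ϕ · tan δ = −tan(-28.2°) × tan(-54.294°) = -0.7460, so h₀ = 2.4129 rad = 138.25°.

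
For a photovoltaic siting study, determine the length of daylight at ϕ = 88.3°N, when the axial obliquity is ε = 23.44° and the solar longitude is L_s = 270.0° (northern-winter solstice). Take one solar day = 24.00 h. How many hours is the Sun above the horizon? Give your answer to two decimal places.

0.00 h

Solar declination: sin δ = sin ε · sin L_s = sin 23.44° × sin 270.0° = -0.39779, so δ = -23.440°.
cos h₀ = −tan ϕ · tan δ = 14.6084 ≥ 1, so the Sun never rises (polar night) and h₀ = 0.
Daylight = 2h₀/(2π) × 24.00 h = (0.0000/π) × 24.00 = 0.00 h.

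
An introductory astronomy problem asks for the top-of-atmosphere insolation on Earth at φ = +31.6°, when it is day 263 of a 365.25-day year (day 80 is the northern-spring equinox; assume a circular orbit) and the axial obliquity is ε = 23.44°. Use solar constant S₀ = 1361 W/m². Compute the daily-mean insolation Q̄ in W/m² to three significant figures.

Q̄ ≈ 368 W/m²

Solar longitude: λ_s = 360° × (263 − 80)/365.25 = 180.370°.
sin δ = sin 23.44° × sin 180.370° = -0.00257, so δ = -0.147°.
cos H₀ = −tan(+31.6°) tan(-0.147°) = 0.0016, H₀ = 1.5692 rad.
Bracket: H₀ sin φ sin δ + cos φ cos δ sin H₀ = 1.5692×0.52399×-0.00257 + 0.85173×1.00000×1.00000 = -0.002113 + 0.851730 = 0.849617.
Q̄ = (S₀/π) × [bracket] = (1361/π) × 0.849617 = 368.1 W/m².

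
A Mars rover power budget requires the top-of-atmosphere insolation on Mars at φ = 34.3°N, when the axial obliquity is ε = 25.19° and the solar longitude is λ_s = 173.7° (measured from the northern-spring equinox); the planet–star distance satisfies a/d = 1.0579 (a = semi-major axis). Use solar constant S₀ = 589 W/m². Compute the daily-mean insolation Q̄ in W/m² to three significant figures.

Q̄ ≈ 182 W/m²

Solar declination: sin δ = sin ε · sin λ_s = sin 25.19° × sin 173.7° = 0.04671, so δ = +2.677°.
cos H₀ = −tan(+34.3°) tan(+2.677°) = -0.0319, H₀ = 1.6027 rad.
Bracket: H₀ sin φ sin δ + cos φ cos δ sin H₀ = 1.6027×0.56353×0.04671 + 0.82610×0.99891×0.99949 = 0.042187 + 0.824779 = 0.866966.
Inverse-square distance factor (a/d)² = 1.0579² = 1.119152.
Q̄ = (S₀/π) × 1.119152 × [bracket] = (589/π) × 1.119152 × 0.866966 = 181.9 W/m².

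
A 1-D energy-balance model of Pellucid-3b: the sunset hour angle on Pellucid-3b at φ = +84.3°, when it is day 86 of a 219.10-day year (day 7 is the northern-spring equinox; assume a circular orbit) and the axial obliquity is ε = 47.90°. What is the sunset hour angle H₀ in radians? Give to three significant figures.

H₀ = 3.14 rad

Solar longitude: λ_s = 360° × (86 − 7)/219.10 = 129.804°.
sin δ = sin 47.90° × sin 129.804° = 0.57002, so δ = +34.751°.
Sunrise equation: cos H₀ = −tan φ · tan δ = -6.9506 ≤ −1, so the host star never sets (polar day) and H₀ = π.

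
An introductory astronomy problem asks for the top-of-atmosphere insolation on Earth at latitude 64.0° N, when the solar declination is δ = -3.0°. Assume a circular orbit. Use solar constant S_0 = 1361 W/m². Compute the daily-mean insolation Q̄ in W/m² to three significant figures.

Q̄ ≈ 159 W/m²

cos h₀ = −tan(+64.0°) tan(-3.000°) = 0.1075, h₀ = 1.4631 rad.
Bracket: h₀ sin ϕ sin δ + cos ϕ cos δ sin h₀ = 1.4631×0.89879×-0.05234 + 0.43837×0.99863×0.99421 = -0.068828 + 0.435235 = 0.366407.
Q̄ = (S_0/π) × [bracket] = (1361/π) × 0.366407 = 158.7 W/m².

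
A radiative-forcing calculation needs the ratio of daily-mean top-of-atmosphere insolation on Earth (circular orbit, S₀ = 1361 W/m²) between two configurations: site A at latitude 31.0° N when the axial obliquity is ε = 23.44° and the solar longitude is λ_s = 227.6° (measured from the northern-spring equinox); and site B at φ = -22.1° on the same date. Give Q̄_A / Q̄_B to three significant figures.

Q̄_A / Q̄_B ≈ 0.559

— Configuration A (φ=+31.0°):
Solar declination: sin δ = sin ε · sin λ_s = sin 23.44° × sin 227.6° = -0.29375, so δ = -17.083°.
cos H₀ = −tan(+31.0°) tan(-17.083°) = 0.1846, H₀ = 1.3851 rad.
Bracket: H₀ sin φ sin δ + cos φ cos δ sin H₀ = 1.3851×0.51504×-0.29375 + 0.85717×0.95588×0.98280 = -0.209556 + 0.805259 = 0.595703.
Q̄ = (S₀/π) × [bracket] = (1361/π) × 0.595703 = 258.07 W/m².
— Configuration B (φ=-22.1°):
cos H₀ = −tan(-22.1°) tan(-17.083°) = -0.1248, H₀ = 1.6959 rad.
Bracket: H₀ sin φ sin δ + cos φ cos δ sin H₀ = 1.6959×-0.37622×-0.29375 + 0.92653×0.95588×0.99218 = 0.187422 + 0.878726 = 1.066148.
Q̄ = (S₀/π) × [bracket] = (1361/π) × 1.066148 = 461.88 W/m².
Ratio Q̄_A / Q̄_B = 258.07 / 461.88 = 0.5587.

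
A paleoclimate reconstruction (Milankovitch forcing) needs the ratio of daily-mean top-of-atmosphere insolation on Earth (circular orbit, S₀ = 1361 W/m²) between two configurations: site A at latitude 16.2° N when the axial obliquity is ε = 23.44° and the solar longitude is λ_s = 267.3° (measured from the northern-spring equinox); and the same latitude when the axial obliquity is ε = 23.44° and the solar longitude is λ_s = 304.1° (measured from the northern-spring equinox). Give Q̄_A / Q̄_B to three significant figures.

— Configuration A (φ=+16.2°):
Solar declination: sin δ = sin ε · sin λ_s = sin 23.44° × sin 267.3° = -0.39735, so δ = -23.412°.
cos H₀ = −tan(+16.2°) tan(-23.412°) = 0.1258, H₀ = 1.4447 rad.
Bracket: H₀ sin φ sin δ + cos φ cos δ sin H₀ = 1.4447×0.27899×-0.39735 + 0.96029×0.91767×0.99206 = -0.160155 + 0.874232 = 0.714077.
Q̄ = (S₀/π) × [bracket] = (1361/π) × 0.714077 = 309.35 W/m².
— Configuration B (φ=+16.2°):
Solar declination: sin δ = sin ε · sin λ_s = sin 23.44° × sin 304.1° = -0.32939, so δ = -19.232°.
cos H₀ = −tan(+16.2°) tan(-19.232°) = 0.1014, H₀ = 1.4693 rad.
Bracket: H₀ sin φ sin δ + cos φ cos δ sin H₀ = 1.4693×0.27899×-0.32939 + 0.96029×0.94419×0.99485 = -0.135024 + 0.902027 = 0.767003.
Q̄ = (S₀/π) × [bracket] = (1361/π) × 0.767003 = 332.28 W/m².
Ratio Q̄_A / Q̄_B = 309.35 / 332.28 = 0.9310.

Q̄_A / Q̄_B ≈ 0.931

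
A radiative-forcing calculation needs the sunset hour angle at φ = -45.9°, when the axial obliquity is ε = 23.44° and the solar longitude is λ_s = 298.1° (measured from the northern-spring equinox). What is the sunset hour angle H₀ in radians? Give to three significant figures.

Solar declination: sin δ = sin ε · sin λ_s = sin 23.44° × sin 298.1° = -0.35090, so δ = -20.542°.
cos H₀ = −tan φ · tan δ = −tan(-45.9°) × tan(-20.542°) = -0.3867, so H₀ = 1.9678 rad = 112.75°.

H₀ = 1.97 rad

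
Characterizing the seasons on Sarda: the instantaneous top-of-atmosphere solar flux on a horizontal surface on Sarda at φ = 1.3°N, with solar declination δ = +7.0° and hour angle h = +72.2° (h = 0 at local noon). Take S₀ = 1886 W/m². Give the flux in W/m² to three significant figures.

cos θ_z = sin φ sin δ + cos φ cos δ cos h = 0.002765 + 0.303339 = 0.306104.
Flux = S₀ · cos θ_z = 1886 × 0.306104 = 577.3 W/m².

577 W/m²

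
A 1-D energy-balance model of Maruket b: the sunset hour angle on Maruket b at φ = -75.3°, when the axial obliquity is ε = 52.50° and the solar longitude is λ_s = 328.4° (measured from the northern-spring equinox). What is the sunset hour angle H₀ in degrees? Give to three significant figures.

Solar declination: sin δ = sin ε · sin λ_s = sin 52.50° × sin 328.4° = -0.41571, so δ = -24.564°.
Sunrise equation: cos H₀ = −tan φ · tan δ = -1.7423 ≤ −1, so the host star never sets (polar day) and H₀ = π.

H₀ = 180°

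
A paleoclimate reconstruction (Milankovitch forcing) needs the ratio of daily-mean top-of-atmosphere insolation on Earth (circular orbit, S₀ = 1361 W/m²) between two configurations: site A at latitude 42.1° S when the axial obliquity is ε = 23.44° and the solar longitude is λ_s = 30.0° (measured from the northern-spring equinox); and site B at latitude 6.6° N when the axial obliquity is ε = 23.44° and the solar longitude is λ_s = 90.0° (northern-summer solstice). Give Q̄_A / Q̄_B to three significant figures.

Q̄_A / Q̄_B ≈ 0.538

— Configuration A (φ=-42.1°):
Solar declination: sin δ = sin ε · sin λ_s = sin 23.44° × sin 30.0° = 0.19889, so δ = +11.472°.
cos H₀ = −tan(-42.1°) tan(+11.472°) = 0.1834, H₀ = 1.3864 rad.
Bracket: H₀ sin φ sin δ + cos φ cos δ sin H₀ = 1.3864×-0.67043×0.19889 + 0.74198×0.98002×0.98304 = -0.184865 + 0.714823 = 0.529958.
Q̄ = (S₀/π) × [bracket] = (1361/π) × 0.529958 = 229.59 W/m².
— Configuration B (φ=+6.6°):
Solar declination: sin δ = sin ε · sin λ_s = sin 23.44° × sin 90.0° = 0.39779, so δ = +23.440°.
cos H₀ = −tan(+6.6°) tan(+23.440°) = -0.0502, H₀ = 1.6210 rad.
Bracket: H₀ sin φ sin δ + cos φ cos δ sin H₀ = 1.6210×0.11494×0.39779 + 0.99337×0.91748×0.99874 = 0.074115 + 0.910249 = 0.984364.
Q̄ = (S₀/π) × [bracket] = (1361/π) × 0.984364 = 426.45 W/m².
Ratio Q̄_A / Q̄_B = 229.59 / 426.45 = 0.5384.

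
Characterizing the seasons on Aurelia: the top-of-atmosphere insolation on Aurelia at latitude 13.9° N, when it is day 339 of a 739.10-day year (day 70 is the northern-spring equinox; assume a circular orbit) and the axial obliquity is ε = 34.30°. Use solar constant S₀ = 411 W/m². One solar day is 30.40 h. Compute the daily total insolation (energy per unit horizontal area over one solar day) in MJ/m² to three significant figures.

Solar longitude: λ_s = 360° × (339 − 70)/739.10 = 131.024°.
sin δ = sin 34.30° × sin 131.024° = 0.42514, so δ = +25.160°.
cos H₀ = −tan(+13.9°) tan(+25.160°) = -0.1162, H₀ = 1.6873 rad.
Bracket: H₀ sin φ sin δ + cos φ cos δ sin H₀ = 1.6873×0.24023×0.42514 + 0.97072×0.90513×0.99322 = 0.172326 + 0.872671 = 1.044997.
Q̄ = (S₀/π) × [bracket] = (411/π) × 1.044997 = 136.71 W/m².
Daily total = Q̄ × 30.40 h × 3600 s/h = 136.71 × 30.40 × 3600 / 10⁶ = 14.96 MJ/m².

15.0 MJ/m²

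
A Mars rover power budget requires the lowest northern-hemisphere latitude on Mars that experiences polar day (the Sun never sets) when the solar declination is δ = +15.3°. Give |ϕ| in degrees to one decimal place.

Polar day requires cos h₀ = −tan ϕ tan δ ≤ −1, i.e. tan ϕ tan δ ≥ 1.
The boundary is |tan ϕ| · |tan δ| = 1, so |ϕ| = 90° − |δ| = 90° − 15.3° = 74.7° in the northern hemisphere.

|ϕ| = 74.7°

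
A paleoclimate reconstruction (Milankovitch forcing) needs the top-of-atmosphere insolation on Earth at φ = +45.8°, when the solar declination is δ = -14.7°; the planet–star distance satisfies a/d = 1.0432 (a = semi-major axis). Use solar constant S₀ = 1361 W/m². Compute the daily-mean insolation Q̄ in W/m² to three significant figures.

cos H₀ = −tan(+45.8°) tan(-14.700°) = 0.2698, H₀ = 1.2976 rad.
Bracket: H₀ sin φ sin δ + cos φ cos δ sin H₀ = 1.2976×0.71691×-0.25376 + 0.69717×0.96727×0.96292 = -0.236063 + 0.649347 = 0.413284.
Inverse-square distance factor (a/d)² = 1.0432² = 1.088266.
Q̄ = (S₀/π) × 1.088266 × [bracket] = (1361/π) × 1.088266 × 0.413284 = 194.8 W/m².

Q̄ ≈ 195 W/m²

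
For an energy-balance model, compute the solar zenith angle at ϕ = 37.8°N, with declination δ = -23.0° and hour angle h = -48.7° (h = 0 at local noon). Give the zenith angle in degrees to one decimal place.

cos θ_z = sin ϕ sin δ + cos ϕ cos δ cos h = -0.239482 + 0.480047 = 0.240565.
θ_z = arccos(0.240565) = 76.1°.

θ_z = 76.1°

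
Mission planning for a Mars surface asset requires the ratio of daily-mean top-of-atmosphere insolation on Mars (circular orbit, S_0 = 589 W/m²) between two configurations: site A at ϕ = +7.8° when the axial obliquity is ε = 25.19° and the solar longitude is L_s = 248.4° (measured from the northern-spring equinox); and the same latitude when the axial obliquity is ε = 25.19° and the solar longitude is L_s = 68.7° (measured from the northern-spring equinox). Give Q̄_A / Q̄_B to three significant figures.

Q̄_A / Q̄_B ≈ 0.831

— Configuration A (ϕ=+7.8°):
Solar declination: sin δ = sin ε · sin L_s = sin 25.19° × sin 248.4° = -0.39573, so δ = -23.312°.
cos h₀ = −tan(+7.8°) tan(-23.312°) = 0.0590, h₀ = 1.5117 rad.
Bracket: h₀ sin ϕ sin δ + cos ϕ cos δ sin h₀ = 1.5117×0.13572×-0.39573 + 0.99075×0.91837×0.99826 = -0.081191 + 0.908292 = 0.827101.
Q̄ = (S_0/π) × [bracket] = (589/π) × 0.827101 = 155.07 W/m².
— Configuration B (ϕ=+7.8°):
Solar declination: sin δ = sin ε · sin L_s = sin 25.19° × sin 68.7° = 0.39655, so δ = +23.363°.
cos h₀ = −tan(+7.8°) tan(+23.363°) = -0.0592, h₀ = 1.6300 rad.
Bracket: h₀ sin ϕ sin δ + cos ϕ cos δ sin h₀ = 1.6300×0.13572×0.39655 + 0.99075×0.91801×0.99825 = 0.087726 + 0.907927 = 0.995653.
Q̄ = (S_0/π) × [bracket] = (589/π) × 0.995653 = 186.67 W/m².
Ratio Q̄_A / Q̄_B = 155.07 / 186.67 = 0.8307.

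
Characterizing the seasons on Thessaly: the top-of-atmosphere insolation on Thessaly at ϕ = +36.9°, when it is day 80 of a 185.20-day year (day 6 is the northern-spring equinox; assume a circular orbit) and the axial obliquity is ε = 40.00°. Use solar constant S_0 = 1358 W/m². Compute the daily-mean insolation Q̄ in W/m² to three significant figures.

Q̄ ≈ 490 W/m²

Solar longitude: L_s = 360° × (80 − 6)/185.20 = 143.844°.
sin δ = sin 40.00° × sin 143.844° = 0.37923, so δ = +22.286°.
cos h₀ = −tan(+36.9°) tan(+22.286°) = -0.3077, h₀ = 1.8836 rad.
Bracket: h₀ sin ϕ sin δ + cos ϕ cos δ sin h₀ = 1.8836×0.60042×0.37923 + 0.79968×0.92530×0.95148 = 0.428891 + 0.704042 = 1.132933.
Q̄ = (S_0/π) × [bracket] = (1358/π) × 1.132933 = 489.7 W/m².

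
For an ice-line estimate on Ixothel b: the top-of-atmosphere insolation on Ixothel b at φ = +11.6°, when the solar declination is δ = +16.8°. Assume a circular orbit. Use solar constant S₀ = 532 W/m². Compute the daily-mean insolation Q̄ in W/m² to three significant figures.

cos H₀ = −tan(+11.6°) tan(+16.800°) = -0.0620, H₀ = 1.6328 rad.
Bracket: H₀ sin φ sin δ + cos φ cos δ sin H₀ = 1.6328×0.20108×0.28903 + 0.97958×0.95732×0.99808 = 0.094895 + 0.935971 = 1.030866.
Q̄ = (S₀/π) × [bracket] = (532/π) × 1.030866 = 174.6 W/m².

Q̄ ≈ 175 W/m²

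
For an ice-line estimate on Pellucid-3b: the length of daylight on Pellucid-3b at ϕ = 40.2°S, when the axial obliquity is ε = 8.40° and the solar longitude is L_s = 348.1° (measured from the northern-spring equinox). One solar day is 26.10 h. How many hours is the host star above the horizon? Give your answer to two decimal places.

Solar declination: sin δ = sin ε · sin L_s = sin 8.40° × sin 348.1° = -0.03012, so δ = -1.726°.
cos h₀ = −tan ϕ · tan δ = −tan(-40.2°) × tan(-1.726°) = -0.0255, so h₀ = 1.5963 rad = 91.46°.
Daylight = 2h₀/(2π) × 26.10 h = (1.5963/π) × 26.10 = 13.26 h.

13.26 h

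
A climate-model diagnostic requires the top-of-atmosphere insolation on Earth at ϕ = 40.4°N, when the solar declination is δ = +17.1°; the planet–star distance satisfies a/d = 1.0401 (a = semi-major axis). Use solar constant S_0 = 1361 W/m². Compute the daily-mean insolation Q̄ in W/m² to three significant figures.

cos h₀ = −tan(+40.4°) tan(+17.100°) = -0.2618, h₀ = 1.8357 rad.
Bracket: h₀ sin ϕ sin δ + cos ϕ cos δ sin h₀ = 1.8357×0.64812×0.29404 + 0.76154×0.95579×0.96512 = 0.349835 + 0.702484 = 1.052319.
Inverse-square distance factor (a/d)² = 1.0401² = 1.081808.
Q̄ = (S_0/π) × 1.081808 × [bracket] = (1361/π) × 1.081808 × 1.052319 = 493.2 W/m².

Q̄ ≈ 493 W/m²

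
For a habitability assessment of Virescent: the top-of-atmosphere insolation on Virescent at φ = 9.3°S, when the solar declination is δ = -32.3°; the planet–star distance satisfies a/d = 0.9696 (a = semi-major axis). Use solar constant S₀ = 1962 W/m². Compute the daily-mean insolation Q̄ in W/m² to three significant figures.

Q̄ ≈ 572 W/m²

cos H₀ = −tan(-9.3°) tan(-32.300°) = -0.1035, H₀ = 1.6745 rad.
Bracket: H₀ sin φ sin δ + cos φ cos δ sin H₀ = 1.6745×-0.16160×-0.53435 + 0.98686×0.84526×0.99463 = 0.144595 + 0.829674 = 0.974269.
Inverse-square distance factor (a/d)² = 0.9696² = 0.940124.
Q̄ = (S₀/π) × 0.940124 × [bracket] = (1962/π) × 0.940124 × 0.974269 = 572.0 W/m².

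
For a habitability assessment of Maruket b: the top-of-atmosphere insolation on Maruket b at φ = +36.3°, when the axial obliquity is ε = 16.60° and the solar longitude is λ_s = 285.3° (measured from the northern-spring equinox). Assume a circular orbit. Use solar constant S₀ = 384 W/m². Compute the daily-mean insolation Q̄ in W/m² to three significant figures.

Q̄ ≈ 65.5 W/m²

Solar declination: sin δ = sin ε · sin λ_s = sin 16.60° × sin 285.3° = -0.27556, so δ = -15.996°.
cos H₀ = −tan(+36.3°) tan(-15.996°) = 0.2106, H₀ = 1.3586 rad.
Bracket: H₀ sin φ sin δ + cos φ cos δ sin H₀ = 1.3586×0.59201×-0.27556 + 0.80593×0.96128×0.97758 = -0.221634 + 0.757355 = 0.535721.
Q̄ = (S₀/π) × [bracket] = (384/π) × 0.535721 = 65.48 W/m².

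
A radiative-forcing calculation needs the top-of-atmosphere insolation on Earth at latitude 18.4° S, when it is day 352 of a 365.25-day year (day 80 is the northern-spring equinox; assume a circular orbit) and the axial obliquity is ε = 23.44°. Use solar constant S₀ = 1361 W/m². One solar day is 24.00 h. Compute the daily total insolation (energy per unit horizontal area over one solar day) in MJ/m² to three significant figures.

40.3 MJ/m²

Solar longitude: λ_s = 360° × (352 − 80)/365.25 = 268.090°.
sin δ = sin 23.44° × sin 268.090° = -0.39757, so δ = -23.426°.
cos H₀ = −tan(-18.4°) tan(-23.426°) = -0.1441, H₀ = 1.7154 rad.
Bracket: H₀ sin φ sin δ + cos φ cos δ sin H₀ = 1.7154×-0.31565×-0.39757 + 0.94888×0.91757×0.98956 = 0.215271 + 0.861574 = 1.076845.
Q̄ = (S₀/π) × [bracket] = (1361/π) × 1.076845 = 466.51 W/m².
Daily total = Q̄ × 24.00 h × 3600 s/h = 466.51 × 24.00 × 3600 / 10⁶ = 40.31 MJ/m².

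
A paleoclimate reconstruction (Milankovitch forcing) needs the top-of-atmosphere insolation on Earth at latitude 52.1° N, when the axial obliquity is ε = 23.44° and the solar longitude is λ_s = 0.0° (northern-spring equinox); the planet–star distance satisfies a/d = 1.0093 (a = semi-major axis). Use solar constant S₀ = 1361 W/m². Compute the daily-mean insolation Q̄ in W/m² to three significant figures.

Q̄ ≈ 271 W/m²

Solar declination: sin δ = sin ε · sin λ_s = sin 23.44° × sin 0.0° = 0.00000, so δ = +0.000°.
cos H₀ = −tan(+52.1°) tan(+0.000°) = -0.0000, H₀ = 1.5708 rad.
Bracket: H₀ sin φ sin δ + cos φ cos δ sin H₀ = 1.5708×0.78908×0.00000 + 0.61429×1.00000×1.00000 = 0.000000 + 0.614290 = 0.614290.
Inverse-square distance factor (a/d)² = 1.0093² = 1.018686.
Q̄ = (S₀/π) × 1.018686 × [bracket] = (1361/π) × 1.018686 × 0.614290 = 271.1 W/m².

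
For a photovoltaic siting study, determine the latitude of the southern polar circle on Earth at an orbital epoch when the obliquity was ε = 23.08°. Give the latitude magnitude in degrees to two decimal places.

The polar circle is the lowest latitude that experiences at least one full rotation of continuous darkness at the northern-summer solstice; it lies at |φ| = 90° − ε = 90° − 23.08° = 66.92°.

66.92°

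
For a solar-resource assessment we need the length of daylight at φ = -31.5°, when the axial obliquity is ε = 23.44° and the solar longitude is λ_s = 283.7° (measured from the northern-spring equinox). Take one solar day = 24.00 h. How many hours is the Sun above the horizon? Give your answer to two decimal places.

13.98 h

Solar declination: sin δ = sin ε · sin λ_s = sin 23.44° × sin 283.7° = -0.38647, so δ = -22.735°.
cos H₀ = −tan φ · tan δ = −tan(-31.5°) × tan(-22.735°) = -0.2568, so H₀ = 1.8305 rad = 104.88°.
Daylight = 2H₀/(2π) × 24.00 h = (1.8305/π) × 24.00 = 13.98 h.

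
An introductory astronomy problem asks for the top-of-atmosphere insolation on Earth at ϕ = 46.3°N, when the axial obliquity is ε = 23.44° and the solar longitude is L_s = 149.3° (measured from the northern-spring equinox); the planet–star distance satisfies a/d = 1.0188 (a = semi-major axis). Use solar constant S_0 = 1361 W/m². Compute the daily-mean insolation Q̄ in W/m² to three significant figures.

Q̄ ≈ 415 W/m²

Solar declination: sin δ = sin ε · sin L_s = sin 23.44° × sin 149.3° = 0.20309, so δ = +11.718°.
cos h₀ = −tan(+46.3°) tan(+11.718°) = -0.2170, h₀ = 1.7896 rad.
Bracket: h₀ sin ϕ sin δ + cos ϕ cos δ sin h₀ = 1.7896×0.72297×0.20309 + 0.69088×0.97916×0.97616 = 0.262763 + 0.660355 = 0.923118.
Inverse-square distance factor (a/d)² = 1.0188² = 1.037953.
Q̄ = (S_0/π) × 1.037953 × [bracket] = (1361/π) × 1.037953 × 0.923118 = 415.1 W/m².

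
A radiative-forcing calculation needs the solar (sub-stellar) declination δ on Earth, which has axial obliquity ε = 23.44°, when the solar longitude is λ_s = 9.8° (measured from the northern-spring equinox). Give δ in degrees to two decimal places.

sin δ = sin ε · sin λ_s = sin 23.44° × sin 9.8° = 0.067707.
δ = arcsin(0.067707) = +3.88°.

δ = +3.88°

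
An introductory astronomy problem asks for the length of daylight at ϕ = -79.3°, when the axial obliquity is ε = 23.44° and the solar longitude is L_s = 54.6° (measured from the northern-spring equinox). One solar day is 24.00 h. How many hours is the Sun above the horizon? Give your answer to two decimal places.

0.00 h

Solar declination: sin δ = sin ε · sin L_s = sin 23.44° × sin 54.6° = 0.32425, so δ = +18.920°.
cos h₀ = −tan ϕ · tan δ = 1.8140 ≥ 1, so the Sun never rises (polar night) and h₀ = 0.
Daylight = 2h₀/(2π) × 24.00 h = (0.0000/π) × 24.00 = 0.00 h.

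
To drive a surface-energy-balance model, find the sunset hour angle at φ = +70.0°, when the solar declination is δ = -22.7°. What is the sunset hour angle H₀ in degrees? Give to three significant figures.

H₀ = 0.00°

cos H₀ = −tan φ · tan δ = 1.1493 ≥ 1, so the Sun never rises (polar night) and H₀ = 0.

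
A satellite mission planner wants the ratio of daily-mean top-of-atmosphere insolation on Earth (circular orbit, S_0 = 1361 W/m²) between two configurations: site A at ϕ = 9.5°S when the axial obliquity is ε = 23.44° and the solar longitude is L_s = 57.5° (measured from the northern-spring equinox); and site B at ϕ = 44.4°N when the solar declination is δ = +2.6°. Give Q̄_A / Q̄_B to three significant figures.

Q̄_A / Q̄_B ≈ 1.10

— Configuration A (ϕ=-9.5°):
Solar declination: sin δ = sin ε · sin L_s = sin 23.44° × sin 57.5° = 0.33549, so δ = +19.602°.
cos h₀ = −tan(-9.5°) tan(+19.602°) = 0.0596, h₀ = 1.5112 rad.
Bracket: h₀ sin ϕ sin δ + cos ϕ cos δ sin h₀ = 1.5112×-0.16505×0.33549 + 0.98629×0.94204×0.99822 = -0.083679 + 0.927471 = 0.843792.
Q̄ = (S_0/π) × [bracket] = (1361/π) × 0.843792 = 365.55 W/m².
— Configuration B (ϕ=+44.4°):
cos h₀ = −tan(+44.4°) tan(+2.600°) = -0.0445, h₀ = 1.6153 rad.
Bracket: h₀ sin ϕ sin δ + cos ϕ cos δ sin h₀ = 1.6153×0.69966×0.04536 + 0.71447×0.99897×0.99901 = 0.051264 + 0.713027 = 0.764291.
Q̄ = (S_0/π) × [bracket] = (1361/π) × 0.764291 = 331.11 W/m².
Ratio Q̄_A / Q̄_B = 365.55 / 331.11 = 1.104.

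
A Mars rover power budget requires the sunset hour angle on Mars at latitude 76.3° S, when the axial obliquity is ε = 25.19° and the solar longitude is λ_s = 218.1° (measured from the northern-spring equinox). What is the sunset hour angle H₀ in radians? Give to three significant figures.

H₀ = 3.14 rad

Solar declination: sin δ = sin ε · sin λ_s = sin 25.19° × sin 218.1° = -0.26262, so δ = -15.226°.
Sunrise equation: cos H₀ = −tan φ · tan δ = -1.1165 ≤ −1, so the Sun never sets (polar day) and H₀ = π.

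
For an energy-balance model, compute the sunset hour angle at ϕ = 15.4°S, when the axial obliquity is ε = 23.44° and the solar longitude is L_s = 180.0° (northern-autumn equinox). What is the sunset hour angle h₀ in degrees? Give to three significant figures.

Solar declination: sin δ = sin ε · sin L_s = sin 23.44° × sin 180.0° = 0.00000, so δ = +0.000°.
cos h₀ = −tan ϕ · tan δ = −tan(-15.4°) × tan(+0.000°) = 0.0000, so h₀ = 1.5708 rad = 90.00°.

h₀ = 90.0°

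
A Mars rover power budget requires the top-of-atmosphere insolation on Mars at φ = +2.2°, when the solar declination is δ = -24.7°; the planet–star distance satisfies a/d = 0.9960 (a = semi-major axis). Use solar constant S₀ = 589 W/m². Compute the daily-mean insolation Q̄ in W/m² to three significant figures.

cos H₀ = −tan(+2.2°) tan(-24.700°) = 0.0177, H₀ = 1.5531 rad.
Bracket: H₀ sin φ sin δ + cos φ cos δ sin H₀ = 1.5531×0.03839×-0.41787 + 0.99926×0.90851×0.99984 = -0.024915 + 0.907692 = 0.882777.
Inverse-square distance factor (a/d)² = 0.9960² = 0.992016.
Q̄ = (S₀/π) × 0.992016 × [bracket] = (589/π) × 0.992016 × 0.882777 = 164.2 W/m².

Q̄ ≈ 164 W/m²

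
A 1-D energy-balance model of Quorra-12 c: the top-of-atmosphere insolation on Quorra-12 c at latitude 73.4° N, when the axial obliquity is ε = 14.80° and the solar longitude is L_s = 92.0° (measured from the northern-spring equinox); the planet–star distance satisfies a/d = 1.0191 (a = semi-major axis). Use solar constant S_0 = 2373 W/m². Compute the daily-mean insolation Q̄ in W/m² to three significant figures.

Solar declination: sin δ = sin ε · sin L_s = sin 14.80° × sin 92.0° = 0.25529, so δ = +14.791°.
cos h₀ = −tan(+73.4°) tan(+14.791°) = -0.8857, h₀ = 2.6588 rad.
Bracket: h₀ sin ϕ sin δ + cos ϕ cos δ sin h₀ = 2.6588×0.95832×0.25529 + 0.28569×0.96686×0.46425 = 0.650474 + 0.128236 = 0.778710.
Inverse-square distance factor (a/d)² = 1.0191² = 1.038565.
Q̄ = (S_0/π) × 1.038565 × [bracket] = (2373/π) × 1.038565 × 0.778710 = 610.9 W/m².

Q̄ ≈ 611 W/m²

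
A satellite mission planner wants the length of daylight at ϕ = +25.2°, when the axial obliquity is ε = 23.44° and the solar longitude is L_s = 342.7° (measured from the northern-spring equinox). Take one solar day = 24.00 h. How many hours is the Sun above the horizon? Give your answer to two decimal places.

11.57 h

Solar declination: sin δ = sin ε · sin L_s = sin 23.44° × sin 342.7° = -0.11829, so δ = -6.794°.
cos h₀ = −tan ϕ · tan δ = −tan(+25.2°) × tan(-6.794°) = 0.0561, so h₀ = 1.5147 rad = 86.79°.
Daylight = 2h₀/(2π) × 24.00 h = (1.5147/π) × 24.00 = 11.57 h.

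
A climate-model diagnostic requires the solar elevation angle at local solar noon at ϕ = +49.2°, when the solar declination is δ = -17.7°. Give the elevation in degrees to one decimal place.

At local noon the hour angle is zero, so the zenith angle equals |ϕ − δ| = |+49.2° − (-17.700°)| = 66.900°.
Elevation = 90° − 66.900° = 23.1°.

23.1°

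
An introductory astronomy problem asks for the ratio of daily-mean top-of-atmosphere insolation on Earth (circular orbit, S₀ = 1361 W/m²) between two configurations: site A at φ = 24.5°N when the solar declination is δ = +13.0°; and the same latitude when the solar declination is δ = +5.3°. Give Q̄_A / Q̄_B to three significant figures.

Q̄_A / Q̄_B ≈ 1.07

— Configuration A (φ=+24.5°):
cos H₀ = −tan(+24.5°) tan(+13.000°) = -0.1052, H₀ = 1.6762 rad.
Bracket: H₀ sin φ sin δ + cos φ cos δ sin H₀ = 1.6762×0.41469×0.22495 + 0.90996×0.97437×0.99445 = 0.156364 + 0.881717 = 1.038081.
Q̄ = (S₀/π) × [bracket] = (1361/π) × 1.038081 = 449.72 W/m².
— Configuration B (φ=+24.5°):
cos H₀ = −tan(+24.5°) tan(+5.300°) = -0.0423, H₀ = 1.6131 rad.
Bracket: H₀ sin φ sin δ + cos φ cos δ sin H₀ = 1.6131×0.41469×0.09237 + 0.90996×0.99572×0.99911 = 0.061790 + 0.905259 = 0.967049.
Q̄ = (S₀/π) × [bracket] = (1361/π) × 0.967049 = 418.94 W/m².
Ratio Q̄_A / Q̄_B = 449.72 / 418.94 = 1.073.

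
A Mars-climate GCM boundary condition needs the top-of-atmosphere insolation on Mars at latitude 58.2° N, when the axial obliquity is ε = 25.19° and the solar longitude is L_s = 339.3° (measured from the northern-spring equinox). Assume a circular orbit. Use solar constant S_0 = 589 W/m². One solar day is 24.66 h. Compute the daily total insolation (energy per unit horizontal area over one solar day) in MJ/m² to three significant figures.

5.59 MJ/m²

Solar declination: sin δ = sin ε · sin L_s = sin 25.19° × sin 339.3° = -0.15045, so δ = -8.653°.
cos h₀ = −tan(+58.2°) tan(-8.653°) = 0.2454, h₀ = 1.3228 rad.
Bracket: h₀ sin ϕ sin δ + cos ϕ cos δ sin h₀ = 1.3228×0.84989×-0.15045 + 0.52696×0.98862×0.96941 = -0.169141 + 0.505027 = 0.335886.
Q̄ = (S_0/π) × [bracket] = (589/π) × 0.335886 = 62.973 W/m².
Daily total = Q̄ × 24.66 h × 3600 s/h = 62.973 × 24.66 × 3600 / 10⁶ = 5.590 MJ/m².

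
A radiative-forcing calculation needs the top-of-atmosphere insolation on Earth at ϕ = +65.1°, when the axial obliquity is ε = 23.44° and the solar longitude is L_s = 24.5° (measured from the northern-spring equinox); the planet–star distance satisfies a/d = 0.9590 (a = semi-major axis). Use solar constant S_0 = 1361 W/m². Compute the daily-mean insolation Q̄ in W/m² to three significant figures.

Solar declination: sin δ = sin ε · sin L_s = sin 23.44° × sin 24.5° = 0.16496, so δ = +9.495°.
cos h₀ = −tan(+65.1°) tan(+9.495°) = -0.3603, h₀ = 1.9394 rad.
Bracket: h₀ sin ϕ sin δ + cos ϕ cos δ sin h₀ = 1.9394×0.90704×0.16496 + 0.42104×0.98630×0.93283 = 0.290183 + 0.387378 = 0.677561.
Inverse-square distance factor (a/d)² = 0.9590² = 0.919681.
Q̄ = (S_0/π) × 0.919681 × [bracket] = (1361/π) × 0.919681 × 0.677561 = 270.0 W/m².

Q̄ ≈ 270 W/m²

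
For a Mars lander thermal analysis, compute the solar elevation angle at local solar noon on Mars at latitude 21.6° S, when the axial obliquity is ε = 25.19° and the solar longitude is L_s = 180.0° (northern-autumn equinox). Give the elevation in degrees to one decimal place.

68.4°

Solar declination: sin δ = sin ε · sin L_s = sin 25.19° × sin 180.0° = 0.00000, so δ = +0.000°.
At local noon the hour angle is zero, so the zenith angle equals |ϕ − δ| = |-21.6° − (+0.000°)| = 21.600°.
Elevation = 90° − 21.600° = 68.4°.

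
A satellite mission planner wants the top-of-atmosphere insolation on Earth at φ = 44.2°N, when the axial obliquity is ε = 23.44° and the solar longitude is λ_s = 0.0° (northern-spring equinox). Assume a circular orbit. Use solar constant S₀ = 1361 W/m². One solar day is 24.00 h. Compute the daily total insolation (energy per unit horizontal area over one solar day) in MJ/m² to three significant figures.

Solar declination: sin δ = sin ε · sin λ_s = sin 23.44° × sin 0.0° = 0.00000, so δ = +0.000°.
cos H₀ = −tan(+44.2°) tan(+0.000°) = -0.0000, H₀ = 1.5708 rad.
Bracket: H₀ sin φ sin δ + cos φ cos δ sin H₀ = 1.5708×0.69717×0.00000 + 0.71691×1.00000×1.00000 = 0.000000 + 0.716910 = 0.716910.
Q̄ = (S₀/π) × [bracket] = (1361/π) × 0.716910 = 310.58 W/m².
Daily total = Q̄ × 24.00 h × 3600 s/h = 310.58 × 24.00 × 3600 / 10⁶ = 26.83 MJ/m².

26.8 MJ/m²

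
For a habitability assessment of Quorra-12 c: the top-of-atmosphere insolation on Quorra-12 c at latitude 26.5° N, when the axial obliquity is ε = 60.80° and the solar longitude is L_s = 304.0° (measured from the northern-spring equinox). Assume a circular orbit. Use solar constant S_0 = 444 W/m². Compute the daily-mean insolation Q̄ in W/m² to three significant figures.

Solar declination: sin δ = sin ε · sin L_s = sin 60.80° × sin 304.0° = -0.72369, so δ = -46.360°.
cos h₀ = −tan(+26.5°) tan(-46.360°) = 0.5228, h₀ = 1.0206 rad.
Bracket: h₀ sin ϕ sin δ + cos ϕ cos δ sin h₀ = 1.0206×0.44620×-0.72369 + 0.89493×0.69013×0.85244 = -0.329562 + 0.526482 = 0.196920.
Q̄ = (S_0/π) × [bracket] = (444/π) × 0.196920 = 27.83 W/m².

Q̄ ≈ 27.8 W/m²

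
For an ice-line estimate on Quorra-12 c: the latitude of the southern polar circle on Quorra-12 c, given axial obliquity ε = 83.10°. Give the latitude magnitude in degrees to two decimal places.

6.90°

The polar circle is the lowest latitude that experiences at least one full rotation of continuous darkness at the northern-summer solstice; it lies at |φ| = 90° − ε = 90° − 83.10° = 6.90°.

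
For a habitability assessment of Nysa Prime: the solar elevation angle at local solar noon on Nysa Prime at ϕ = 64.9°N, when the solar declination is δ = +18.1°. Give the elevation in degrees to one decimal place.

At local noon the hour angle is zero, so the zenith angle equals |ϕ − δ| = |+64.9° − (+18.100°)| = 46.800°.
Elevation = 90° − 46.800° = 43.2°.

43.2°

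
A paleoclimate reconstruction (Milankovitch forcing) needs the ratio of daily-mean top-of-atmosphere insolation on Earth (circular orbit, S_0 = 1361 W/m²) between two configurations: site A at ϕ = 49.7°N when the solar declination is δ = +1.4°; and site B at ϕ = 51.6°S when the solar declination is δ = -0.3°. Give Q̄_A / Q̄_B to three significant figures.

— Configuration A (ϕ=+49.7°):
cos h₀ = −tan(+49.7°) tan(+1.400°) = -0.0288, h₀ = 1.5996 rad.
Bracket: h₀ sin ϕ sin δ + cos ϕ cos δ sin h₀ = 1.5996×0.76267×0.02443 + 0.64679×0.99970×0.99958 = 0.029804 + 0.646324 = 0.676128.
Q̄ = (S_0/π) × [bracket] = (1361/π) × 0.676128 = 292.91 W/m².
— Configuration B (ϕ=-51.6°):
cos h₀ = −tan(-51.6°) tan(-0.300°) = -0.0066, h₀ = 1.5774 rad.
Bracket: h₀ sin ϕ sin δ + cos ϕ cos δ sin h₀ = 1.5774×-0.78369×-0.00524 + 0.62115×0.99999×0.99998 = 0.006478 + 0.621131 = 0.627609.
Q̄ = (S_0/π) × [bracket] = (1361/π) × 0.627609 = 271.89 W/m².
Ratio Q̄_A / Q̄_B = 292.91 / 271.89 = 1.077.

Q̄_A / Q̄_B ≈ 1.08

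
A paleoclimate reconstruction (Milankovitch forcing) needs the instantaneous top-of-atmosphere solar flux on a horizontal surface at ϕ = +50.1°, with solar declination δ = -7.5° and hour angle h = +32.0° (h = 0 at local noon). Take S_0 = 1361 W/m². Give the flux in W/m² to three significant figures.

598 W/m²

cos θ_z = sin ϕ sin δ + cos ϕ cos δ cos h = -0.100135 + 0.539326 = 0.439191.
Flux = S_0 · cos θ_z = 1361 × 0.439191 = 597.7 W/m².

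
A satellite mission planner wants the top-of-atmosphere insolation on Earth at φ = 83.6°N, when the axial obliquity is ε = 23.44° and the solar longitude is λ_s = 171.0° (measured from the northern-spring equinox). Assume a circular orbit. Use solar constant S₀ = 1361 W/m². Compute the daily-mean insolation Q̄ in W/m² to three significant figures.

Solar declination: sin δ = sin ε · sin λ_s = sin 23.44° × sin 171.0° = 0.06223, so δ = +3.568°.
cos H₀ = −tan(+83.6°) tan(+3.568°) = -0.5559, H₀ = 2.1602 rad.
Bracket: H₀ sin φ sin δ + cos φ cos δ sin H₀ = 2.1602×0.99377×0.06223 + 0.11147×0.99806×0.83128 = 0.133592 + 0.092483 = 0.226075.
Q̄ = (S₀/π) × [bracket] = (1361/π) × 0.226075 = 97.94 W/m².

Q̄ ≈ 97.9 W/m²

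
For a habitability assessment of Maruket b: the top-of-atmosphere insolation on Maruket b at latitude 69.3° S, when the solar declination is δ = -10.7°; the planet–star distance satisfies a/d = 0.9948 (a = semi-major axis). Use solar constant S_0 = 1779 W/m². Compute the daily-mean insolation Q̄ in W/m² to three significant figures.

cos h₀ = −tan(-69.3°) tan(-10.700°) = -0.5000, h₀ = 2.0944 rad.
Bracket: h₀ sin ϕ sin δ + cos ϕ cos δ sin h₀ = 2.0944×-0.93544×-0.18567 + 0.35347×0.98261×0.86600 = 0.363762 + 0.300782 = 0.664544.
Inverse-square distance factor (a/d)² = 0.9948² = 0.989627.
Q̄ = (S_0/π) × 0.989627 × [bracket] = (1779/π) × 0.989627 × 0.664544 = 372.4 W/m².

Q̄ ≈ 372 W/m²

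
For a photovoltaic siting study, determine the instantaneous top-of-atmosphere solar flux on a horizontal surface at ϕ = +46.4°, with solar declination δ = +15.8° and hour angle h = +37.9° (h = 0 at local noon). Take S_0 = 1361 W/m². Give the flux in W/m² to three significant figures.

981 W/m²

cos θ_z = sin ϕ sin δ + cos ϕ cos δ cos h = 0.197178 + 0.523608 = 0.720786.
Flux = S_0 · cos θ_z = 1361 × 0.720786 = 981.0 W/m².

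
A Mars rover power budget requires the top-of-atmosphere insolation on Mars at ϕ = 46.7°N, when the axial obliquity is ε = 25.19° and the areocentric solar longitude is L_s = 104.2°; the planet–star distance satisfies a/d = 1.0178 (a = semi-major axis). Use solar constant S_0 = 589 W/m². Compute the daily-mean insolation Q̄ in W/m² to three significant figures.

sin δ = sin 25.19° × sin 104.2° = 0.41262, so δ = +24.369°.
cos h₀ = −tan(+46.7°) tan(+24.369°) = -0.4807, h₀ = 2.0722 rad.
Bracket: h₀ sin ϕ sin δ + cos ϕ cos δ sin h₀ = 2.0722×0.72777×0.41262 + 0.68582×0.91090×0.87689 = 0.622266 + 0.547805 = 1.170071.
Inverse-square distance factor (a/d)² = 1.0178² = 1.035917.
Q̄ = (S_0/π) × 1.035917 × [bracket] = (589/π) × 1.035917 × 1.170071 = 227.2 W/m².

Q̄ ≈ 227 W/m²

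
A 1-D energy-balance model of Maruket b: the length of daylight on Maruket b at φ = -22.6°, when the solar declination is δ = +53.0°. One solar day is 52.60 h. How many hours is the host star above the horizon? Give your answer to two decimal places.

16.50 h

cos H₀ = −tan φ · tan δ = −tan(-22.6°) × tan(+53.000°) = 0.5524, so H₀ = 0.9856 rad = 56.47°.
Daylight = 2H₀/(2π) × 52.60 h = (0.9856/π) × 52.60 = 16.50 h.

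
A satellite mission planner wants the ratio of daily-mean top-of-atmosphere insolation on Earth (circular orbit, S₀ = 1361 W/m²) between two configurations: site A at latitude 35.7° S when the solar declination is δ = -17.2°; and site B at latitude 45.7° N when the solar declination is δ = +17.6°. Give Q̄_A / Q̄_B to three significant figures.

Q̄_A / Q̄_B ≈ 1.02

— Configuration A (φ=-35.7°):
cos H₀ = −tan(-35.7°) tan(-17.200°) = -0.2224, H₀ = 1.7951 rad.
Bracket: H₀ sin φ sin δ + cos φ cos δ sin H₀ = 1.7951×-0.58354×-0.29571 + 0.81208×0.95528×0.97495 = 0.309760 + 0.756331 = 1.066091.
Q̄ = (S₀/π) × [bracket] = (1361/π) × 1.066091 = 461.85 W/m².
— Configuration B (φ=+45.7°):
cos H₀ = −tan(+45.7°) tan(+17.600°) = -0.3251, H₀ = 1.9019 rad.
Bracket: H₀ sin φ sin δ + cos φ cos δ sin H₀ = 1.9019×0.71569×0.30237 + 0.69842×0.95319×0.94569 = 0.411577 + 0.629571 = 1.041148.
Q̄ = (S₀/π) × [bracket] = (1361/π) × 1.041148 = 451.05 W/m².
Ratio Q̄_A / Q̄_B = 461.85 / 451.05 = 1.024.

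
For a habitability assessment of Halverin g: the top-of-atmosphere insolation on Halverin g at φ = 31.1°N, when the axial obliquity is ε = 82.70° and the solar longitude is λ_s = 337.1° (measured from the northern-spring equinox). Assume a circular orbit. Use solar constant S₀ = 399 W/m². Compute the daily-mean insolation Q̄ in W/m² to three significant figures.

Q̄ ≈ 63.8 W/m²

Solar declination: sin δ = sin ε · sin λ_s = sin 82.70° × sin 337.1° = -0.38597, so δ = -22.704°.
cos H₀ = −tan(+31.1°) tan(-22.704°) = 0.2524, H₀ = 1.3156 rad.
Bracket: H₀ sin φ sin δ + cos φ cos δ sin H₀ = 1.3156×0.51653×-0.38597 + 0.85627×0.92251×0.96763 = -0.262285 + 0.764348 = 0.502063.
Q̄ = (S₀/π) × [bracket] = (399/π) × 0.502063 = 63.76 W/m².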